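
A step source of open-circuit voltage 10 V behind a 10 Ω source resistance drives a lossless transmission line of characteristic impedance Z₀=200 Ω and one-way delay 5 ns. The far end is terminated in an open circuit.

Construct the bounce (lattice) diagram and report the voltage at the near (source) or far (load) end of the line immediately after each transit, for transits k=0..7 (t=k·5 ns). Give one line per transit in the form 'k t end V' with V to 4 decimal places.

Γ_L=1.000000, Γ_S=-0.904762; launch V₁=10·200/210=9.523810
k=0 src: V=9.5238
k=1 load: inc=9.523810, refl=9.523810·1.000000=9.5238; V=0.000000+9.523810+9.523810=19.0476
k=2 src: inc=9.523810, refl=9.523810·-0.904762=-8.6168; V=9.523810+9.523810+-8.616780=10.4308
k=3 load: inc=-8.616780, refl=-8.616780·1.000000=-8.6168; V=19.047619+-8.616780+-8.616780=1.8141
k=4 src: inc=-8.616780, refl=-8.616780·-0.904762=7.7961; V=10.430839+-8.616780+7.796134=9.6102
k=5 load: inc=7.796134, refl=7.796134·1.000000=7.7961; V=1.814059+7.796134+7.796134=17.4063
k=6 src: inc=7.796134, refl=7.796134·-0.904762=-7.0536; V=9.610193+7.796134+-7.053645=10.3527
k=7 load: inc=-7.053645, refl=-7.053645·1.000000=-7.0536; V=17.406328+-7.053645+-7.053645=3.2990

0 0 source 9.5238
1 5 load 19.0476
2 10 source 10.4308
3 15 load 1.8141
4 20 source 9.6102
5 25 load 17.4063
6 30 source 10.3527
7 35 load 3.2990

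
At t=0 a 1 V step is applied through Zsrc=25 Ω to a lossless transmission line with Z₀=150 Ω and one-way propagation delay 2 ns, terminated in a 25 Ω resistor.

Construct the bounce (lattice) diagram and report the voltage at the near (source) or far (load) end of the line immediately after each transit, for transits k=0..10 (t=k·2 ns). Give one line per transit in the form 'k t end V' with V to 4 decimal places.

Γ_L=-0.714286, Γ_S=-0.714286; launch V₁=1·150/175=0.857143
k=0 src: V=0.8571
k=1 load: inc=0.857143, refl=0.857143·-0.714286=-0.6122; V=0.000000+0.857143+-0.612245=0.2449
k=2 src: inc=-0.612245, refl=-0.612245·-0.714286=0.4373; V=0.857143+-0.612245+0.437318=0.6822
k=3 load: inc=0.437318, refl=0.437318·-0.714286=-0.3124; V=0.244898+0.437318+-0.312370=0.3698
k=4 src: inc=-0.312370, refl=-0.312370·-0.714286=0.2231; V=0.682216+-0.312370+0.223121=0.5930
k=5 load: inc=0.223121, refl=0.223121·-0.714286=-0.1594; V=0.369846+0.223121+-0.159372=0.4336
k=6 src: inc=-0.159372, refl=-0.159372·-0.714286=0.1138; V=0.592967+-0.159372+0.113837=0.5474
k=7 load: inc=0.113837, refl=0.113837·-0.714286=-0.0813; V=0.433595+0.113837+-0.081312=0.4661
k=8 src: inc=-0.081312, refl=-0.081312·-0.714286=0.0581; V=0.547432+-0.081312+0.058080=0.5242
k=9 load: inc=0.058080, refl=0.058080·-0.714286=-0.0415; V=0.466120+0.058080+-0.041486=0.4827
k=10 src: inc=-0.041486, refl=-0.041486·-0.714286=0.0296; V=0.524200+-0.041486+0.029633=0.5123

0 0 source 0.8571
1 2 load 0.2449
2 4 source 0.6822
3 6 load 0.3698
4 8 source 0.5930
5 10 load 0.4336
6 12 source 0.5474
7 14 load 0.4661
8 16 source 0.5242
9 18 load 0.4827
10 20 source 0.5123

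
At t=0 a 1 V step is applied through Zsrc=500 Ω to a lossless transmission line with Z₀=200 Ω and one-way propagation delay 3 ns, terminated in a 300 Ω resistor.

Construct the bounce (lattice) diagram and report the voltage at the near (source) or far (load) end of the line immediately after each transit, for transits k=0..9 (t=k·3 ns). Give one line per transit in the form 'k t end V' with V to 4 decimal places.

Γ_L=0.200000, Γ_S=0.428571; launch V₁=1·200/700=0.285714
k=0 src: V=0.2857
k=1 load: inc=0.285714, refl=0.285714·0.200000=0.0571; V=0.000000+0.285714+0.057143=0.3429
k=2 src: inc=0.057143, refl=0.057143·0.428571=0.0245; V=0.285714+0.057143+0.024490=0.3673
k=3 load: inc=0.024490, refl=0.024490·0.200000=0.0049; V=0.342857+0.024490+0.004898=0.3722
k=4 src: inc=0.004898, refl=0.004898·0.428571=0.0021; V=0.367347+0.004898+0.002099=0.3743
k=5 load: inc=0.002099, refl=0.002099·0.200000=0.0004; V=0.372245+0.002099+0.000420=0.3748
k=6 src: inc=0.000420, refl=0.000420·0.428571=0.0002; V=0.374344+0.000420+0.000180=0.3749
k=7 load: inc=0.000180, refl=0.000180·0.200000=0.0000; V=0.374764+0.000180+0.000036=0.3750
k=8 src: inc=0.000036, refl=0.000036·0.428571=0.0000; V=0.374944+0.000036+0.000015=0.3750
k=9 load: inc=0.000015, refl=0.000015·0.200000=0.0000; V=0.374980+0.000015+0.000003=0.3750

0 0 source 0.2857
1 3 load 0.3429
2 6 source 0.3673
3 9 load 0.3722
4 12 source 0.3743
5 15 load 0.3748
6 18 source 0.3749
7 21 load 0.3750
8 24 source 0.3750
9 27 load 0.3750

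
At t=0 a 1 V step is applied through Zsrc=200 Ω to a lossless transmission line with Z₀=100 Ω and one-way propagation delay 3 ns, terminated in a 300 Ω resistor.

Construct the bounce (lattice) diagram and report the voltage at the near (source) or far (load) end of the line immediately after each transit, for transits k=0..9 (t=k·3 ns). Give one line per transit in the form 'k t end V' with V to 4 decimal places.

Γ_L=0.500000, Γ_S=0.333333; launch V₁=1·100/300=0.333333
k=0 src: V=0.3333
k=1 load: inc=0.333333, refl=0.333333·0.500000=0.1667; V=0.000000+0.333333+0.166667=0.5000
k=2 src: inc=0.166667, refl=0.166667·0.333333=0.0556; V=0.333333+0.166667+0.055556=0.5556
k=3 load: inc=0.055556, refl=0.055556·0.500000=0.0278; V=0.500000+0.055556+0.027778=0.5833
k=4 src: inc=0.027778, refl=0.027778·0.333333=0.0093; V=0.555556+0.027778+0.009259=0.5926
k=5 load: inc=0.009259, refl=0.009259·0.500000=0.0046; V=0.583333+0.009259+0.004630=0.5972
k=6 src: inc=0.004630, refl=0.004630·0.333333=0.0015; V=0.592593+0.004630+0.001543=0.5988
k=7 load: inc=0.001543, refl=0.001543·0.500000=0.0008; V=0.597222+0.001543+0.000772=0.5995
k=8 src: inc=0.000772, refl=0.000772·0.333333=0.0003; V=0.598765+0.000772+0.000257=0.5998
k=9 load: inc=0.000257, refl=0.000257·0.500000=0.0001; V=0.599537+0.000257+0.000129=0.5999

0 0 source 0.3333
1 3 load 0.5000
2 6 source 0.5556
3 9 load 0.5833
4 12 source 0.5926
5 15 load 0.5972
6 18 source 0.5988
7 21 load 0.5995
8 24 source 0.5998
9 27 load 0.5999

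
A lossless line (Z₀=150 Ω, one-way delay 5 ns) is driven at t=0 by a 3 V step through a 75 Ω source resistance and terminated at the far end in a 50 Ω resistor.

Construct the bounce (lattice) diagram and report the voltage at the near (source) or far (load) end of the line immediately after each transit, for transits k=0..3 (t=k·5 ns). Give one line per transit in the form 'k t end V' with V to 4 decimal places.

Γ_L=-0.500000, Γ_S=-0.333333; launch V₁=3·150/225=2.000000
k=0 src: V=2.0000
k=1 load: inc=2.000000, refl=2.000000·-0.500000=-1.0000; V=0.000000+2.000000+-1.000000=1.0000
k=2 src: inc=-1.000000, refl=-1.000000·-0.333333=0.3333; V=2.000000+-1.000000+0.333333=1.3333
k=3 load: inc=0.333333, refl=0.333333·-0.500000=-0.1667; V=1.000000+0.333333+-0.166667=1.1667

0 0 source 2.0000
1 5 load 1.0000
2 10 source 1.3333
3 15 load 1.1667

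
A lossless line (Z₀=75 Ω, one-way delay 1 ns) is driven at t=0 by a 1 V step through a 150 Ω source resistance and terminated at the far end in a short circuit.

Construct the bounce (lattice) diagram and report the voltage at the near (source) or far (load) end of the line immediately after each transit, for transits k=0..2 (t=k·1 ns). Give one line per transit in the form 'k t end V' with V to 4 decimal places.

0 0 source 0.3333
1 1 load 0.0000
2 2 source -0.1111

Γ_L=-1.000000, Γ_S=0.333333; launch V₁=1·75/225=0.333333
k=0 src: V=0.3333
k=1 load: inc=0.333333, refl=0.333333·-1.000000=-0.3333; V=0.000000+0.333333+-0.333333=0.0000
k=2 src: inc=-0.333333, refl=-0.333333·0.333333=-0.1111; V=0.333333+-0.333333+-0.111111=-0.1111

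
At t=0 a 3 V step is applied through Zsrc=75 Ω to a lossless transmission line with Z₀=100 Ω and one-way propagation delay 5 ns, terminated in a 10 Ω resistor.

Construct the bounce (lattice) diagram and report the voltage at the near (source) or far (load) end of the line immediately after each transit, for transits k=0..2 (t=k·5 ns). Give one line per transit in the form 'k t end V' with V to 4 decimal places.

0 0 source 1.7143
1 5 load 0.3117
2 10 source 0.5121

Γ_L=-0.818182, Γ_S=-0.142857; launch V₁=3·100/175=1.714286
k=0 src: V=1.7143
k=1 load: inc=1.714286, refl=1.714286·-0.818182=-1.4026; V=0.000000+1.714286+-1.402597=0.3117
k=2 src: inc=-1.402597, refl=-1.402597·-0.142857=0.2004; V=1.714286+-1.402597+0.200371=0.5121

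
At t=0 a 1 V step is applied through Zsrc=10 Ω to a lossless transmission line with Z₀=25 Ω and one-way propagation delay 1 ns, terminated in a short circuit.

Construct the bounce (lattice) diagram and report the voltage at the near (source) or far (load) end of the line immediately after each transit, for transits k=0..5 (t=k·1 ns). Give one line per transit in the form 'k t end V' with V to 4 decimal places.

Γ_L=-1.000000, Γ_S=-0.428571; launch V₁=1·25/35=0.714286
k=0 src: V=0.7143
k=1 load: inc=0.714286, refl=0.714286·-1.000000=-0.7143; V=0.000000+0.714286+-0.714286=0.0000
k=2 src: inc=-0.714286, refl=-0.714286·-0.428571=0.3061; V=0.714286+-0.714286+0.306122=0.3061
k=3 load: inc=0.306122, refl=0.306122·-1.000000=-0.3061; V=0.000000+0.306122+-0.306122=0.0000
k=4 src: inc=-0.306122, refl=-0.306122·-0.428571=0.1312; V=0.306122+-0.306122+0.131195=0.1312
k=5 load: inc=0.131195, refl=0.131195·-1.000000=-0.1312; V=0.000000+0.131195+-0.131195=0.0000

0 0 source 0.7143
1 1 load 0.0000
2 2 source 0.3061
3 3 load 0.0000
4 4 source 0.1312
5 5 load 0.0000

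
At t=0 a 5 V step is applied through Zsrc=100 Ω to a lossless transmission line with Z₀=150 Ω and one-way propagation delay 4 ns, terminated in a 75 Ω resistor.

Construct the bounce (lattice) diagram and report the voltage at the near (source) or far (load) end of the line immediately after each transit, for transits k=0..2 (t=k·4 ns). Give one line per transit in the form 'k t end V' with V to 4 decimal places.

0 0 source 3.0000
1 4 load 2.0000
2 8 source 2.2000

Γ_L=-0.333333, Γ_S=-0.200000; launch V₁=5·150/250=3.000000
k=0 src: V=3.0000
k=1 load: inc=3.000000, refl=3.000000·-0.333333=-1.0000; V=0.000000+3.000000+-1.000000=2.0000
k=2 src: inc=-1.000000, refl=-1.000000·-0.200000=0.2000; V=3.000000+-1.000000+0.200000=2.2000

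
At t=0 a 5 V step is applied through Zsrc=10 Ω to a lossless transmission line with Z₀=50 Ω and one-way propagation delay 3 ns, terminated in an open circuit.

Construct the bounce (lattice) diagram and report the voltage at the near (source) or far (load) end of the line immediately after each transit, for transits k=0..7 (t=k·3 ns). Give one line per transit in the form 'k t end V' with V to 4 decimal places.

0 0 source 4.1667
1 3 load 8.3333
2 6 source 5.5556
3 9 load 2.7778
4 12 source 4.6296
5 15 load 6.4815
6 18 source 5.2469
7 21 load 4.0123

Γ_L=1.000000, Γ_S=-0.666667; launch V₁=5·50/60=4.166667
k=0 src: V=4.1667
k=1 load: inc=4.166667, refl=4.166667·1.000000=4.1667; V=0.000000+4.166667+4.166667=8.3333
k=2 src: inc=4.166667, refl=4.166667·-0.666667=-2.7778; V=4.166667+4.166667+-2.777778=5.5556
k=3 load: inc=-2.777778, refl=-2.777778·1.000000=-2.7778; V=8.333333+-2.777778+-2.777778=2.7778
k=4 src: inc=-2.777778, refl=-2.777778·-0.666667=1.8519; V=5.555556+-2.777778+1.851852=4.6296
k=5 load: inc=1.851852, refl=1.851852·1.000000=1.8519; V=2.777778+1.851852+1.851852=6.4815
k=6 src: inc=1.851852, refl=1.851852·-0.666667=-1.2346; V=4.629630+1.851852+-1.234568=5.2469
k=7 load: inc=-1.234568, refl=-1.234568·1.000000=-1.2346; V=6.481481+-1.234568+-1.234568=4.0123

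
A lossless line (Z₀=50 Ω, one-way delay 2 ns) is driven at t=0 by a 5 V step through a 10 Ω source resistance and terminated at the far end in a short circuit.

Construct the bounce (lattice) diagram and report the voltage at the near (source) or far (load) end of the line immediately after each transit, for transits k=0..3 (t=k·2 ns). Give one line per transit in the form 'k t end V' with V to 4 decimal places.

Γ_L=-1.000000, Γ_S=-0.666667; launch V₁=5·50/60=4.166667
k=0 src: V=4.1667
k=1 load: inc=4.166667, refl=4.166667·-1.000000=-4.1667; V=0.000000+4.166667+-4.166667=0.0000
k=2 src: inc=-4.166667, refl=-4.166667·-0.666667=2.7778; V=4.166667+-4.166667+2.777778=2.7778
k=3 load: inc=2.777778, refl=2.777778·-1.000000=-2.7778; V=0.000000+2.777778+-2.777778=0.0000

0 0 source 4.1667
1 2 load 0.0000
2 4 source 2.7778
3 6 load 0.0000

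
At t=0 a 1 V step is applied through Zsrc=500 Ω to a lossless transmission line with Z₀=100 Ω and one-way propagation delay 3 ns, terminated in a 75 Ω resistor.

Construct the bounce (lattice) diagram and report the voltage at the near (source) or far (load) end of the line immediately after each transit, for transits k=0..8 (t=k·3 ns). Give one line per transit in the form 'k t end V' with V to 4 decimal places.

Γ_L=-0.142857, Γ_S=0.666667; launch V₁=1·100/600=0.166667
k=0 src: V=0.1667
k=1 load: inc=0.166667, refl=0.166667·-0.142857=-0.0238; V=0.000000+0.166667+-0.023810=0.1429
k=2 src: inc=-0.023810, refl=-0.023810·0.666667=-0.0159; V=0.166667+-0.023810+-0.015873=0.1270
k=3 load: inc=-0.015873, refl=-0.015873·-0.142857=0.0023; V=0.142857+-0.015873+0.002268=0.1293
k=4 src: inc=0.002268, refl=0.002268·0.666667=0.0015; V=0.126984+0.002268+0.001512=0.1308
k=5 load: inc=0.001512, refl=0.001512·-0.142857=-0.0002; V=0.129252+0.001512+-0.000216=0.1305
k=6 src: inc=-0.000216, refl=-0.000216·0.666667=-0.0001; V=0.130763+-0.000216+-0.000144=0.1304
k=7 load: inc=-0.000144, refl=-0.000144·-0.142857=0.0000; V=0.130547+-0.000144+0.000021=0.1304
k=8 src: inc=0.000021, refl=0.000021·0.666667=0.0000; V=0.130403+0.000021+0.000014=0.1304

0 0 source 0.1667
1 3 load 0.1429
2 6 source 0.1270
3 9 load 0.1293
4 12 source 0.1308
5 15 load 0.1305
6 18 source 0.1304
7 21 load 0.1304
8 24 source 0.1304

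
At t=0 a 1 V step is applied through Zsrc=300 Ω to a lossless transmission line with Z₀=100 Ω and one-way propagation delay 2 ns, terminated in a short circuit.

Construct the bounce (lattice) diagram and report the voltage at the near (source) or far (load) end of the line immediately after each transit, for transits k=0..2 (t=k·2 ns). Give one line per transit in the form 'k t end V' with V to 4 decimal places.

Γ_L=-1.000000, Γ_S=0.500000; launch V₁=1·100/400=0.250000
k=0 src: V=0.2500
k=1 load: inc=0.250000, refl=0.250000·-1.000000=-0.2500; V=0.000000+0.250000+-0.250000=0.0000
k=2 src: inc=-0.250000, refl=-0.250000·0.500000=-0.1250; V=0.250000+-0.250000+-0.125000=-0.1250

0 0 source 0.2500
1 2 load 0.0000
2 4 source -0.1250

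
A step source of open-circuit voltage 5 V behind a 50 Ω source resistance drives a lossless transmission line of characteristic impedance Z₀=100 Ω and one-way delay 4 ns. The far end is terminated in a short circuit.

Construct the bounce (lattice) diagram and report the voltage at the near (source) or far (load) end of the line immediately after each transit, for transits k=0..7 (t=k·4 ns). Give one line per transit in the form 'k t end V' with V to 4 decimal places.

Γ_L=-1.000000, Γ_S=-0.333333; launch V₁=5·100/150=3.333333
k=0 src: V=3.3333
k=1 load: inc=3.333333, refl=3.333333·-1.000000=-3.3333; V=0.000000+3.333333+-3.333333=0.0000
k=2 src: inc=-3.333333, refl=-3.333333·-0.333333=1.1111; V=3.333333+-3.333333+1.111111=1.1111
k=3 load: inc=1.111111, refl=1.111111·-1.000000=-1.1111; V=0.000000+1.111111+-1.111111=0.0000
k=4 src: inc=-1.111111, refl=-1.111111·-0.333333=0.3704; V=1.111111+-1.111111+0.370370=0.3704
k=5 load: inc=0.370370, refl=0.370370·-1.000000=-0.3704; V=0.000000+0.370370+-0.370370=0.0000
k=6 src: inc=-0.370370, refl=-0.370370·-0.333333=0.1235; V=0.370370+-0.370370+0.123457=0.1235
k=7 load: inc=0.123457, refl=0.123457·-1.000000=-0.1235; V=0.000000+0.123457+-0.123457=0.0000

0 0 source 3.3333
1 4 load 0.0000
2 8 source 1.1111
3 12 load 0.0000
4 16 source 0.3704
5 20 load 0.0000
6 24 source 0.1235
7 28 load 0.0000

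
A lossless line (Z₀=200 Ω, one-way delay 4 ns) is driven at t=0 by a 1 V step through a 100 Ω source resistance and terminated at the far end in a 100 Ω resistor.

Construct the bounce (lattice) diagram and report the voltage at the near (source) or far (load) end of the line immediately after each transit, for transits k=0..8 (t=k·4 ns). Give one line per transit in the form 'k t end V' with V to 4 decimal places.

Γ_L=-0.333333, Γ_S=-0.333333; launch V₁=1·200/300=0.666667
k=0 src: V=0.6667
k=1 load: inc=0.666667, refl=0.666667·-0.333333=-0.2222; V=0.000000+0.666667+-0.222222=0.4444
k=2 src: inc=-0.222222, refl=-0.222222·-0.333333=0.0741; V=0.666667+-0.222222+0.074074=0.5185
k=3 load: inc=0.074074, refl=0.074074·-0.333333=-0.0247; V=0.444444+0.074074+-0.024691=0.4938
k=4 src: inc=-0.024691, refl=-0.024691·-0.333333=0.0082; V=0.518519+-0.024691+0.008230=0.5021
k=5 load: inc=0.008230, refl=0.008230·-0.333333=-0.0027; V=0.493827+0.008230+-0.002743=0.4993
k=6 src: inc=-0.002743, refl=-0.002743·-0.333333=0.0009; V=0.502058+-0.002743+0.000914=0.5002
k=7 load: inc=0.000914, refl=0.000914·-0.333333=-0.0003; V=0.499314+0.000914+-0.000305=0.4999
k=8 src: inc=-0.000305, refl=-0.000305·-0.333333=0.0001; V=0.500229+-0.000305+0.000102=0.5000

0 0 source 0.6667
1 4 load 0.4444
2 8 source 0.5185
3 12 load 0.4938
4 16 source 0.5021
5 20 load 0.4993
6 24 source 0.5002
7 28 load 0.4999
8 32 source 0.5000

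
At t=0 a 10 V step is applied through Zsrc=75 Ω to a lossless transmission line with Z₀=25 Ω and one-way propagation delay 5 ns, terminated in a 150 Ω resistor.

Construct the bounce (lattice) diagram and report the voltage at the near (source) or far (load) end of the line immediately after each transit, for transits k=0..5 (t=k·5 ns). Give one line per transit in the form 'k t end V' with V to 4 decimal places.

Γ_L=0.714286, Γ_S=0.500000; launch V₁=10·25/100=2.500000
k=0 src: V=2.5000
k=1 load: inc=2.500000, refl=2.500000·0.714286=1.7857; V=0.000000+2.500000+1.785714=4.2857
k=2 src: inc=1.785714, refl=1.785714·0.500000=0.8929; V=2.500000+1.785714+0.892857=5.1786
k=3 load: inc=0.892857, refl=0.892857·0.714286=0.6378; V=4.285714+0.892857+0.637755=5.8163
k=4 src: inc=0.637755, refl=0.637755·0.500000=0.3189; V=5.178571+0.637755+0.318878=6.1352
k=5 load: inc=0.318878, refl=0.318878·0.714286=0.2278; V=5.816327+0.318878+0.227770=6.3630

0 0 source 2.5000
1 5 load 4.2857
2 10 source 5.1786
3 15 load 5.8163
4 20 source 6.1352
5 25 load 6.3630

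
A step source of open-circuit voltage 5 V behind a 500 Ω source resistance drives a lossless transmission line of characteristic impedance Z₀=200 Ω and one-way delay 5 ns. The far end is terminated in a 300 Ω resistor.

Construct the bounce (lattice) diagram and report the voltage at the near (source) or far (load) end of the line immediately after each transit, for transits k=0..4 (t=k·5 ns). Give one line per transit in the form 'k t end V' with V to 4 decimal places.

0 0 source 1.4286
1 5 load 1.7143
2 10 source 1.8367
3 15 load 1.8612
4 20 source 1.8717

Γ_L=0.200000, Γ_S=0.428571; launch V₁=5·200/700=1.428571
k=0 src: V=1.4286
k=1 load: inc=1.428571, refl=1.428571·0.200000=0.2857; V=0.000000+1.428571+0.285714=1.7143
k=2 src: inc=0.285714, refl=0.285714·0.428571=0.1224; V=1.428571+0.285714+0.122449=1.8367
k=3 load: inc=0.122449, refl=0.122449·0.200000=0.0245; V=1.714286+0.122449+0.024490=1.8612
k=4 src: inc=0.024490, refl=0.024490·0.428571=0.0105; V=1.836735+0.024490+0.010496=1.8717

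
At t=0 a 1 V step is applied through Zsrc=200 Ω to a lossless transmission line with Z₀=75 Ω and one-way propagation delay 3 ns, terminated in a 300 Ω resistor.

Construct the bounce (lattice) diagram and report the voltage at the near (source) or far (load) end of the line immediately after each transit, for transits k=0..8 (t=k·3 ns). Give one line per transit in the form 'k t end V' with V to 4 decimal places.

Γ_L=0.600000, Γ_S=0.454545; launch V₁=1·75/275=0.272727
k=0 src: V=0.2727
k=1 load: inc=0.272727, refl=0.272727·0.600000=0.1636; V=0.000000+0.272727+0.163636=0.4364
k=2 src: inc=0.163636, refl=0.163636·0.454545=0.0744; V=0.272727+0.163636+0.074380=0.5107
k=3 load: inc=0.074380, refl=0.074380·0.600000=0.0446; V=0.436364+0.074380+0.044628=0.5554
k=4 src: inc=0.044628, refl=0.044628·0.454545=0.0203; V=0.510744+0.044628+0.020285=0.5757
k=5 load: inc=0.020285, refl=0.020285·0.600000=0.0122; V=0.555372+0.020285+0.012171=0.5878
k=6 src: inc=0.012171, refl=0.012171·0.454545=0.0055; V=0.575657+0.012171+0.005532=0.5934
k=7 load: inc=0.005532, refl=0.005532·0.600000=0.0033; V=0.587829+0.005532+0.003319=0.5967
k=8 src: inc=0.003319, refl=0.003319·0.454545=0.0015; V=0.593361+0.003319+0.001509=0.5982

0 0 source 0.2727
1 3 load 0.4364
2 6 source 0.5107
3 9 load 0.5554
4 12 source 0.5757
5 15 load 0.5878
6 18 source 0.5934
7 21 load 0.5967
8 24 source 0.5982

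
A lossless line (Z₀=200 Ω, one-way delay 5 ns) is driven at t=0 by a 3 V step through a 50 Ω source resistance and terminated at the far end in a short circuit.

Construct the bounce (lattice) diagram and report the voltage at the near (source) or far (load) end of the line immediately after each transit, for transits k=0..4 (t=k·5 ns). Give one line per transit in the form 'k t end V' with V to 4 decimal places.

0 0 source 2.4000
1 5 load 0.0000
2 10 source 1.4400
3 15 load 0.0000
4 20 source 0.8640

Γ_L=-1.000000, Γ_S=-0.600000; launch V₁=3·200/250=2.400000
k=0 src: V=2.4000
k=1 load: inc=2.400000, refl=2.400000·-1.000000=-2.4000; V=0.000000+2.400000+-2.400000=0.0000
k=2 src: inc=-2.400000, refl=-2.400000·-0.600000=1.4400; V=2.400000+-2.400000+1.440000=1.4400
k=3 load: inc=1.440000, refl=1.440000·-1.000000=-1.4400; V=0.000000+1.440000+-1.440000=0.0000
k=4 src: inc=-1.440000, refl=-1.440000·-0.600000=0.8640; V=1.440000+-1.440000+0.864000=0.8640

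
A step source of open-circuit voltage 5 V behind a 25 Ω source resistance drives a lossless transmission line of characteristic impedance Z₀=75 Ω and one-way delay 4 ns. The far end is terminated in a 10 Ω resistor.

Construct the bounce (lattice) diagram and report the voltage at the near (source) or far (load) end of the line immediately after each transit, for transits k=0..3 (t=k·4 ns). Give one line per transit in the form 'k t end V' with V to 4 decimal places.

Γ_L=-0.764706, Γ_S=-0.500000; launch V₁=5·75/100=3.750000
k=0 src: V=3.7500
k=1 load: inc=3.750000, refl=3.750000·-0.764706=-2.8676; V=0.000000+3.750000+-2.867647=0.8824
k=2 src: inc=-2.867647, refl=-2.867647·-0.500000=1.4338; V=3.750000+-2.867647+1.433824=2.3162
k=3 load: inc=1.433824, refl=1.433824·-0.764706=-1.0965; V=0.882353+1.433824+-1.096453=1.2197

0 0 source 3.7500
1 4 load 0.8824
2 8 source 2.3162
3 12 load 1.2197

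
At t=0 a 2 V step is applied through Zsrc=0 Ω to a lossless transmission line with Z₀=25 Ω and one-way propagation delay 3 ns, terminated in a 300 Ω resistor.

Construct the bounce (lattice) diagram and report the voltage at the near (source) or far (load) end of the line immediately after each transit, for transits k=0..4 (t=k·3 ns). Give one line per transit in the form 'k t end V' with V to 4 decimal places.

Γ_L=0.846154, Γ_S=-1.000000; launch V₁=2·25/25=2.000000
k=0 src: V=2.0000
k=1 load: inc=2.000000, refl=2.000000·0.846154=1.6923; V=0.000000+2.000000+1.692308=3.6923
k=2 src: inc=1.692308, refl=1.692308·-1.000000=-1.6923; V=2.000000+1.692308+-1.692308=2.0000
k=3 load: inc=-1.692308, refl=-1.692308·0.846154=-1.4320; V=3.692308+-1.692308+-1.431953=0.5680
k=4 src: inc=-1.431953, refl=-1.431953·-1.000000=1.4320; V=2.000000+-1.431953+1.431953=2.0000

0 0 source 2.0000
1 3 load 3.6923
2 6 source 2.0000
3 9 load 0.5680
4 12 source 2.0000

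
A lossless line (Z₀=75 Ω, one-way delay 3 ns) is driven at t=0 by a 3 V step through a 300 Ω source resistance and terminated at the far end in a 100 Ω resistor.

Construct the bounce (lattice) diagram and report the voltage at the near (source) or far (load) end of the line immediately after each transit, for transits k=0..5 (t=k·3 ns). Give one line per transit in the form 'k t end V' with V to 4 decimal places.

0 0 source 0.6000
1 3 load 0.6857
2 6 source 0.7371
3 9 load 0.7445
4 12 source 0.7489
5 15 load 0.7495

Γ_L=0.142857, Γ_S=0.600000; launch V₁=3·75/375=0.600000
k=0 src: V=0.6000
k=1 load: inc=0.600000, refl=0.600000·0.142857=0.0857; V=0.000000+0.600000+0.085714=0.6857
k=2 src: inc=0.085714, refl=0.085714·0.600000=0.0514; V=0.600000+0.085714+0.051429=0.7371
k=3 load: inc=0.051429, refl=0.051429·0.142857=0.0073; V=0.685714+0.051429+0.007347=0.7445
k=4 src: inc=0.007347, refl=0.007347·0.600000=0.0044; V=0.737143+0.007347+0.004408=0.7489
k=5 load: inc=0.004408, refl=0.004408·0.142857=0.0006; V=0.744490+0.004408+0.000630=0.7495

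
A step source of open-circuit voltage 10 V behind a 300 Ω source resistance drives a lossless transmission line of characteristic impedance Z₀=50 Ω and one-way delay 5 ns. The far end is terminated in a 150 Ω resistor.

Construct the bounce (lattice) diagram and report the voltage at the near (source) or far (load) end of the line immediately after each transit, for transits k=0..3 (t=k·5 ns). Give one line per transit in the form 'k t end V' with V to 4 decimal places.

0 0 source 1.4286
1 5 load 2.1429
2 10 source 2.6531
3 15 load 2.9082

Γ_L=0.500000, Γ_S=0.714286; launch V₁=10·50/350=1.428571
k=0 src: V=1.4286
k=1 load: inc=1.428571, refl=1.428571·0.500000=0.7143; V=0.000000+1.428571+0.714286=2.1429
k=2 src: inc=0.714286, refl=0.714286·0.714286=0.5102; V=1.428571+0.714286+0.510204=2.6531
k=3 load: inc=0.510204, refl=0.510204·0.500000=0.2551; V=2.142857+0.510204+0.255102=2.9082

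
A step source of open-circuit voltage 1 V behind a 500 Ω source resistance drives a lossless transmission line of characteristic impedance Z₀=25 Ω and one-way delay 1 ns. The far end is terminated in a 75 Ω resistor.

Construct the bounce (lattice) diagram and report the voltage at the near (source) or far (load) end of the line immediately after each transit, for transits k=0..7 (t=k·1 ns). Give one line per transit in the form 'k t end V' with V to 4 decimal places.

0 0 source 0.0476
1 1 load 0.0714
2 2 source 0.0930
3 3 load 0.1037
4 4 source 0.1135
5 5 load 0.1184
6 6 source 0.1228
7 7 load 0.1250

Γ_L=0.500000, Γ_S=0.904762; launch V₁=1·25/525=0.047619
k=0 src: V=0.0476
k=1 load: inc=0.047619, refl=0.047619·0.500000=0.0238; V=0.000000+0.047619+0.023810=0.0714
k=2 src: inc=0.023810, refl=0.023810·0.904762=0.0215; V=0.047619+0.023810+0.021542=0.0930
k=3 load: inc=0.021542, refl=0.021542·0.500000=0.0108; V=0.071429+0.021542+0.010771=0.1037
k=4 src: inc=0.010771, refl=0.010771·0.904762=0.0097; V=0.092971+0.010771+0.009745=0.1135
k=5 load: inc=0.009745, refl=0.009745·0.500000=0.0049; V=0.103741+0.009745+0.004873=0.1184
k=6 src: inc=0.004873, refl=0.004873·0.904762=0.0044; V=0.113487+0.004873+0.004409=0.1228
k=7 load: inc=0.004409, refl=0.004409·0.500000=0.0022; V=0.118359+0.004409+0.002204=0.1250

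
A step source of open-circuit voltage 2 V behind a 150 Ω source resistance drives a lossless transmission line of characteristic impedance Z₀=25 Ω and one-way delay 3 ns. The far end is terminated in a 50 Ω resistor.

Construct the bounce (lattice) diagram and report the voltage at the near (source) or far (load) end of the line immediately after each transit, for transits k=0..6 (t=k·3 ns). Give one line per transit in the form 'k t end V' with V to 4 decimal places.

0 0 source 0.2857
1 3 load 0.3810
2 6 source 0.4490
3 9 load 0.4717
4 12 source 0.4879
5 15 load 0.4933
6 18 source 0.4971

Γ_L=0.333333, Γ_S=0.714286; launch V₁=2·25/175=0.285714
k=0 src: V=0.2857
k=1 load: inc=0.285714, refl=0.285714·0.333333=0.0952; V=0.000000+0.285714+0.095238=0.3810
k=2 src: inc=0.095238, refl=0.095238·0.714286=0.0680; V=0.285714+0.095238+0.068027=0.4490
k=3 load: inc=0.068027, refl=0.068027·0.333333=0.0227; V=0.380952+0.068027+0.022676=0.4717
k=4 src: inc=0.022676, refl=0.022676·0.714286=0.0162; V=0.448980+0.022676+0.016197=0.4879
k=5 load: inc=0.016197, refl=0.016197·0.333333=0.0054; V=0.471655+0.016197+0.005399=0.4933
k=6 src: inc=0.005399, refl=0.005399·0.714286=0.0039; V=0.487852+0.005399+0.003856=0.4971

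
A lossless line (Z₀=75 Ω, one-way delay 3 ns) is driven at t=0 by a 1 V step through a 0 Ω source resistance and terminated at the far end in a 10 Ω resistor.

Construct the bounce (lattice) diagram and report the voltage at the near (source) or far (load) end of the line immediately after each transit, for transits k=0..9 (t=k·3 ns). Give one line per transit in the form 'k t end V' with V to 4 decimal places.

Γ_L=-0.764706, Γ_S=-1.000000; launch V₁=1·75/75=1.000000
k=0 src: V=1.0000
k=1 load: inc=1.000000, refl=1.000000·-0.764706=-0.7647; V=0.000000+1.000000+-0.764706=0.2353
k=2 src: inc=-0.764706, refl=-0.764706·-1.000000=0.7647; V=1.000000+-0.764706+0.764706=1.0000
k=3 load: inc=0.764706, refl=0.764706·-0.764706=-0.5848; V=0.235294+0.764706+-0.584775=0.4152
k=4 src: inc=-0.584775, refl=-0.584775·-1.000000=0.5848; V=1.000000+-0.584775+0.584775=1.0000
k=5 load: inc=0.584775, refl=0.584775·-0.764706=-0.4472; V=0.415225+0.584775+-0.447181=0.5528
k=6 src: inc=-0.447181, refl=-0.447181·-1.000000=0.4472; V=1.000000+-0.447181+0.447181=1.0000
k=7 load: inc=0.447181, refl=0.447181·-0.764706=-0.3420; V=0.552819+0.447181+-0.341962=0.6580
k=8 src: inc=-0.341962, refl=-0.341962·-1.000000=0.3420; V=1.000000+-0.341962+0.341962=1.0000
k=9 load: inc=0.341962, refl=0.341962·-0.764706=-0.2615; V=0.658038+0.341962+-0.261500=0.7385

0 0 source 1.0000
1 3 load 0.2353
2 6 source 1.0000
3 9 load 0.4152
4 12 source 1.0000
5 15 load 0.5528
6 18 source 1.0000
7 21 load 0.6580
8 24 source 1.0000
9 27 load 0.7385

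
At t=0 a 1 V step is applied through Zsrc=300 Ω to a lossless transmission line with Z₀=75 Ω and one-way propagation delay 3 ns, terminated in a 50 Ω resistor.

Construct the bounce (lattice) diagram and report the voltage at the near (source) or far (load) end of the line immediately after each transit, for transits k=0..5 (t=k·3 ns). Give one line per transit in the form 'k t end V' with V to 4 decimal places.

Γ_L=-0.200000, Γ_S=0.600000; launch V₁=1·75/375=0.200000
k=0 src: V=0.2000
k=1 load: inc=0.200000, refl=0.200000·-0.200000=-0.0400; V=0.000000+0.200000+-0.040000=0.1600
k=2 src: inc=-0.040000, refl=-0.040000·0.600000=-0.0240; V=0.200000+-0.040000+-0.024000=0.1360
k=3 load: inc=-0.024000, refl=-0.024000·-0.200000=0.0048; V=0.160000+-0.024000+0.004800=0.1408
k=4 src: inc=0.004800, refl=0.004800·0.600000=0.0029; V=0.136000+0.004800+0.002880=0.1437
k=5 load: inc=0.002880, refl=0.002880·-0.200000=-0.0006; V=0.140800+0.002880+-0.000576=0.1431

0 0 source 0.2000
1 3 load 0.1600
2 6 source 0.1360
3 9 load 0.1408
4 12 source 0.1437
5 15 load 0.1431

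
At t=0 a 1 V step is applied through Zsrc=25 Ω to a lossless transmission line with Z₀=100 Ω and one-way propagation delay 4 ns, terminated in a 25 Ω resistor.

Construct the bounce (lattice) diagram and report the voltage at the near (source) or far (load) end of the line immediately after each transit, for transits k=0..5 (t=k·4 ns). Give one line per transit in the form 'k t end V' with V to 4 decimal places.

0 0 source 0.8000
1 4 load 0.3200
2 8 source 0.6080
3 12 load 0.4352
4 16 source 0.5389
5 20 load 0.4767

Γ_L=-0.600000, Γ_S=-0.600000; launch V₁=1·100/125=0.800000
k=0 src: V=0.8000
k=1 load: inc=0.800000, refl=0.800000·-0.600000=-0.4800; V=0.000000+0.800000+-0.480000=0.3200
k=2 src: inc=-0.480000, refl=-0.480000·-0.600000=0.2880; V=0.800000+-0.480000+0.288000=0.6080
k=3 load: inc=0.288000, refl=0.288000·-0.600000=-0.1728; V=0.320000+0.288000+-0.172800=0.4352
k=4 src: inc=-0.172800, refl=-0.172800·-0.600000=0.1037; V=0.608000+-0.172800+0.103680=0.5389
k=5 load: inc=0.103680, refl=0.103680·-0.600000=-0.0622; V=0.435200+0.103680+-0.062208=0.4767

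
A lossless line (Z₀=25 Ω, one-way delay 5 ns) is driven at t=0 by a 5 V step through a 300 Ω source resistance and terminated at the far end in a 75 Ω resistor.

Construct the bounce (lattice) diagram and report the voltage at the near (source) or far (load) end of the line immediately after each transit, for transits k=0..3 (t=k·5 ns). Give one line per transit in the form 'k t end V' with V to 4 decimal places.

Γ_L=0.500000, Γ_S=0.846154; launch V₁=5·25/325=0.384615
k=0 src: V=0.3846
k=1 load: inc=0.384615, refl=0.384615·0.500000=0.1923; V=0.000000+0.384615+0.192308=0.5769
k=2 src: inc=0.192308, refl=0.192308·0.846154=0.1627; V=0.384615+0.192308+0.162722=0.7396
k=3 load: inc=0.162722, refl=0.162722·0.500000=0.0814; V=0.576923+0.162722+0.081361=0.8210

0 0 source 0.3846
1 5 load 0.5769
2 10 source 0.7396
3 15 load 0.8210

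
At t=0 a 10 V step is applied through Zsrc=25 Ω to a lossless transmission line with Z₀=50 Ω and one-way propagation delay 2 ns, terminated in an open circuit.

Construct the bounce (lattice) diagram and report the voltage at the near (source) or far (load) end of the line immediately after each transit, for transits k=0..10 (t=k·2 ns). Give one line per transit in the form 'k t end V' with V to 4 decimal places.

Γ_L=1.000000, Γ_S=-0.333333; launch V₁=10·50/75=6.666667
k=0 src: V=6.6667
k=1 load: inc=6.666667, refl=6.666667·1.000000=6.6667; V=0.000000+6.666667+6.666667=13.3333
k=2 src: inc=6.666667, refl=6.666667·-0.333333=-2.2222; V=6.666667+6.666667+-2.222222=11.1111
k=3 load: inc=-2.222222, refl=-2.222222·1.000000=-2.2222; V=13.333333+-2.222222+-2.222222=8.8889
k=4 src: inc=-2.222222, refl=-2.222222·-0.333333=0.7407; V=11.111111+-2.222222+0.740741=9.6296
k=5 load: inc=0.740741, refl=0.740741·1.000000=0.7407; V=8.888889+0.740741+0.740741=10.3704
k=6 src: inc=0.740741, refl=0.740741·-0.333333=-0.2469; V=9.629630+0.740741+-0.246914=10.1235
k=7 load: inc=-0.246914, refl=-0.246914·1.000000=-0.2469; V=10.370370+-0.246914+-0.246914=9.8765
k=8 src: inc=-0.246914, refl=-0.246914·-0.333333=0.0823; V=10.123457+-0.246914+0.082305=9.9588
k=9 load: inc=0.082305, refl=0.082305·1.000000=0.0823; V=9.876543+0.082305+0.082305=10.0412
k=10 src: inc=0.082305, refl=0.082305·-0.333333=-0.0274; V=9.958848+0.082305+-0.027435=10.0137

0 0 source 6.6667
1 2 load 13.3333
2 4 source 11.1111
3 6 load 8.8889
4 8 source 9.6296
5 10 load 10.3704
6 12 source 10.1235
7 14 load 9.8765
8 16 source 9.9588
9 18 load 10.0412
10 20 source 10.0137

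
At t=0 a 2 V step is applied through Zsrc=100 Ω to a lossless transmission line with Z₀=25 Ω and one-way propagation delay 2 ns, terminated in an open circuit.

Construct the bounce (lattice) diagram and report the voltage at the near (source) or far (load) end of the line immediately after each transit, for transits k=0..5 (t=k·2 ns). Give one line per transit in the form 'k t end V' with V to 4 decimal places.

0 0 source 0.4000
1 2 load 0.8000
2 4 source 1.0400
3 6 load 1.2800
4 8 source 1.4240
5 10 load 1.5680

Γ_L=1.000000, Γ_S=0.600000; launch V₁=2·25/125=0.400000
k=0 src: V=0.4000
k=1 load: inc=0.400000, refl=0.400000·1.000000=0.4000; V=0.000000+0.400000+0.400000=0.8000
k=2 src: inc=0.400000, refl=0.400000·0.600000=0.2400; V=0.400000+0.400000+0.240000=1.0400
k=3 load: inc=0.240000, refl=0.240000·1.000000=0.2400; V=0.800000+0.240000+0.240000=1.2800
k=4 src: inc=0.240000, refl=0.240000·0.600000=0.1440; V=1.040000+0.240000+0.144000=1.4240
k=5 load: inc=0.144000, refl=0.144000·1.000000=0.1440; V=1.280000+0.144000+0.144000=1.5680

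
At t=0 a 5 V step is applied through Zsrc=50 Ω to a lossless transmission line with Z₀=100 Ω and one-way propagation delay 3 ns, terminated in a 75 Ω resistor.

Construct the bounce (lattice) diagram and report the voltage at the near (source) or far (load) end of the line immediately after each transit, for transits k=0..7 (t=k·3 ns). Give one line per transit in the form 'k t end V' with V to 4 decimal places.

Γ_L=-0.142857, Γ_S=-0.333333; launch V₁=5·100/150=3.333333
k=0 src: V=3.3333
k=1 load: inc=3.333333, refl=3.333333·-0.142857=-0.4762; V=0.000000+3.333333+-0.476190=2.8571
k=2 src: inc=-0.476190, refl=-0.476190·-0.333333=0.1587; V=3.333333+-0.476190+0.158730=3.0159
k=3 load: inc=0.158730, refl=0.158730·-0.142857=-0.0227; V=2.857143+0.158730+-0.022676=2.9932
k=4 src: inc=-0.022676, refl=-0.022676·-0.333333=0.0076; V=3.015873+-0.022676+0.007559=3.0008
k=5 load: inc=0.007559, refl=0.007559·-0.142857=-0.0011; V=2.993197+0.007559+-0.001080=2.9997
k=6 src: inc=-0.001080, refl=-0.001080·-0.333333=0.0004; V=3.000756+-0.001080+0.000360=3.0000
k=7 load: inc=0.000360, refl=0.000360·-0.142857=-0.0001; V=2.999676+0.000360+-0.000051=3.0000

0 0 source 3.3333
1 3 load 2.8571
2 6 source 3.0159
3 9 load 2.9932
4 12 source 3.0008
5 15 load 2.9997
6 18 source 3.0000
7 21 load 3.0000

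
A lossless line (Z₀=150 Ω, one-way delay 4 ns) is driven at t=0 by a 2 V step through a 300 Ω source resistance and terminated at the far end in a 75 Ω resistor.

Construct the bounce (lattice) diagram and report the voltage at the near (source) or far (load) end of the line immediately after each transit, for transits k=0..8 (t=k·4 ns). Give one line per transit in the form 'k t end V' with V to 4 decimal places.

Γ_L=-0.333333, Γ_S=0.333333; launch V₁=2·150/450=0.666667
k=0 src: V=0.6667
k=1 load: inc=0.666667, refl=0.666667·-0.333333=-0.2222; V=0.000000+0.666667+-0.222222=0.4444
k=2 src: inc=-0.222222, refl=-0.222222·0.333333=-0.0741; V=0.666667+-0.222222+-0.074074=0.3704
k=3 load: inc=-0.074074, refl=-0.074074·-0.333333=0.0247; V=0.444444+-0.074074+0.024691=0.3951
k=4 src: inc=0.024691, refl=0.024691·0.333333=0.0082; V=0.370370+0.024691+0.008230=0.4033
k=5 load: inc=0.008230, refl=0.008230·-0.333333=-0.0027; V=0.395062+0.008230+-0.002743=0.4005
k=6 src: inc=-0.002743, refl=-0.002743·0.333333=-0.0009; V=0.403292+-0.002743+-0.000914=0.3996
k=7 load: inc=-0.000914, refl=-0.000914·-0.333333=0.0003; V=0.400549+-0.000914+0.000305=0.3999
k=8 src: inc=0.000305, refl=0.000305·0.333333=0.0001; V=0.399634+0.000305+0.000102=0.4000

0 0 source 0.6667
1 4 load 0.4444
2 8 source 0.3704
3 12 load 0.3951
4 16 source 0.4033
5 20 load 0.4005
6 24 source 0.3996
7 28 load 0.3999
8 32 source 0.4000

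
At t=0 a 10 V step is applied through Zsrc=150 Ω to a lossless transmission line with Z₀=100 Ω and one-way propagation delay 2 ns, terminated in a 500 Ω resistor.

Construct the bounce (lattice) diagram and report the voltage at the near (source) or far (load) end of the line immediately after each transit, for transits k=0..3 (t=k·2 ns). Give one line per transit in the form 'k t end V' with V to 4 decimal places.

Γ_L=0.666667, Γ_S=0.200000; launch V₁=10·100/250=4.000000
k=0 src: V=4.0000
k=1 load: inc=4.000000, refl=4.000000·0.666667=2.6667; V=0.000000+4.000000+2.666667=6.6667
k=2 src: inc=2.666667, refl=2.666667·0.200000=0.5333; V=4.000000+2.666667+0.533333=7.2000
k=3 load: inc=0.533333, refl=0.533333·0.666667=0.3556; V=6.666667+0.533333+0.355556=7.5556

0 0 source 4.0000
1 2 load 6.6667
2 4 source 7.2000
3 6 load 7.5556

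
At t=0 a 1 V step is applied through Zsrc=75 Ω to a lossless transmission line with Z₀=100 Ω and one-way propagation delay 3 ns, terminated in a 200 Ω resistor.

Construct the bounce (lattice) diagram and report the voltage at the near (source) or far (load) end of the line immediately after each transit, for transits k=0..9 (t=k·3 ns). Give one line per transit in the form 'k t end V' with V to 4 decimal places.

Γ_L=0.333333, Γ_S=-0.142857; launch V₁=1·100/175=0.571429
k=0 src: V=0.5714
k=1 load: inc=0.571429, refl=0.571429·0.333333=0.1905; V=0.000000+0.571429+0.190476=0.7619
k=2 src: inc=0.190476, refl=0.190476·-0.142857=-0.0272; V=0.571429+0.190476+-0.027211=0.7347
k=3 load: inc=-0.027211, refl=-0.027211·0.333333=-0.0091; V=0.761905+-0.027211+-0.009070=0.7256
k=4 src: inc=-0.009070, refl=-0.009070·-0.142857=0.0013; V=0.734694+-0.009070+0.001296=0.7269
k=5 load: inc=0.001296, refl=0.001296·0.333333=0.0004; V=0.725624+0.001296+0.000432=0.7274
k=6 src: inc=0.000432, refl=0.000432·-0.142857=-0.0001; V=0.726919+0.000432+-0.000062=0.7273
k=7 load: inc=-0.000062, refl=-0.000062·0.333333=-0.0000; V=0.727351+-0.000062+-0.000021=0.7273
k=8 src: inc=-0.000021, refl=-0.000021·-0.142857=0.0000; V=0.727290+-0.000021+0.000003=0.7273
k=9 load: inc=0.000003, refl=0.000003·0.333333=0.0000; V=0.727269+0.000003+0.000001=0.7273

0 0 source 0.5714
1 3 load 0.7619
2 6 source 0.7347
3 9 load 0.7256
4 12 source 0.7269
5 15 load 0.7274
6 18 source 0.7273
7 21 load 0.7273
8 24 source 0.7273
9 27 load 0.7273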